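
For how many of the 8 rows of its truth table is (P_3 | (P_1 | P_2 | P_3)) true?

7

 P_1    P_2    P_3      (P_1 | P_2 | P_3)  (P_3 | (P_1 | P_2 | P_3))
 True   True   True            True                   True          
 True   True  False            True                   True          
 True  False   True            True                   True          
 True  False  False            True                   True          
False   True   True            True                   True          
False   True  False            True                   True          
False  False   True            True                   True          
False  False  False           False                  False          
The formula is true on 7 of the 8 rows.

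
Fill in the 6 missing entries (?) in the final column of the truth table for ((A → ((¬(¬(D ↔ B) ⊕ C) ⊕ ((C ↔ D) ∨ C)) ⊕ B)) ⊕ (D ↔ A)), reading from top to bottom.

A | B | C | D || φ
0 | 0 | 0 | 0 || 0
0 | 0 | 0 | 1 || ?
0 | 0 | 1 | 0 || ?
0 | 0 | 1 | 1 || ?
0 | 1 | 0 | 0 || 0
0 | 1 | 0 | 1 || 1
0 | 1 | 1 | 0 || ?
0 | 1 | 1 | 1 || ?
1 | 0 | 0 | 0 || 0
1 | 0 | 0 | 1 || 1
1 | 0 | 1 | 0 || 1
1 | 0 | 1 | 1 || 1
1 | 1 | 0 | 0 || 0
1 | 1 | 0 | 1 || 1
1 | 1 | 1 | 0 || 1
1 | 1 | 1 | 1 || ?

Row A=0, B=0, C=0, D=1: (A → ((¬(¬(D ↔ B) ⊕ C) ⊕ ((C ↔ D) ∨ C)) ⊕ B)) = 1, (D ↔ A) = 0, so the formula = 1.
Row A=0, B=0, C=1, D=0: (A → ((¬(¬(D ↔ B) ⊕ C) ⊕ ((C ↔ D) ∨ C)) ⊕ B)) = 1, (D ↔ A) = 1, so the formula = 0.
Row A=0, B=0, C=1, D=1: (A → ((¬(¬(D ↔ B) ⊕ C) ⊕ ((C ↔ D) ∨ C)) ⊕ B)) = 1, (D ↔ A) = 0, so the formula = 1.
Row A=0, B=1, C=1, D=0: (A → ((¬(¬(D ↔ B) ⊕ C) ⊕ ((C ↔ D) ∨ C)) ⊕ B)) = 1, (D ↔ A) = 1, so the formula = 0.
Row A=0, B=1, C=1, D=1: (A → ((¬(¬(D ↔ B) ⊕ C) ⊕ ((C ↔ D) ∨ C)) ⊕ B)) = 1, (D ↔ A) = 0, so the formula = 1.
Row A=1, B=1, C=1, D=1: (A → ((¬(¬(D ↔ B) ⊕ C) ⊕ ((C ↔ D) ∨ C)) ⊕ B)) = 0, (D ↔ A) = 1, so the formula = 1.

1, 0, 1, 0, 1, 1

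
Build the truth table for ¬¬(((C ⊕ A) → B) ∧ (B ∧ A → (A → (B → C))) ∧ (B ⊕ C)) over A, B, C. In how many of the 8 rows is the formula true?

2

A | B | C | φ
- | - | - | -
1 | 1 | 1 | 0
1 | 1 | 0 | 0
1 | 0 | 1 | 1
1 | 0 | 0 | 0
0 | 1 | 1 | 0
0 | 1 | 0 | 1
0 | 0 | 1 | 0
0 | 0 | 0 | 0
The formula is true on 2 of the 8 rows.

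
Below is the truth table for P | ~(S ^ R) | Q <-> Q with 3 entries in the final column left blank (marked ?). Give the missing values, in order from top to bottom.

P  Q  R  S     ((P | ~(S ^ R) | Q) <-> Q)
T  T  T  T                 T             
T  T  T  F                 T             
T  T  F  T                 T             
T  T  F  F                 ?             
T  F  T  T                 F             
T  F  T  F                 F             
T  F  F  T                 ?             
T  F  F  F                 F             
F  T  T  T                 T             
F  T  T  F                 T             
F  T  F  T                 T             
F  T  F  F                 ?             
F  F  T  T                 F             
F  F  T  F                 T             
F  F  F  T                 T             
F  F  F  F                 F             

Row P=T, Q=T, R=F, S=F: (P | ~(S ^ R) | Q) = T, so ((P | ~(S ^ R) | Q) <-> Q) = T.
Row P=T, Q=F, R=F, S=T: (P | ~(S ^ R) | Q) = T, so ((P | ~(S ^ R) | Q) <-> Q) = F.
Row P=F, Q=T, R=F, S=F: (P | ~(S ^ R) | Q) = T, so ((P | ~(S ^ R) | Q) <-> Q) = T.

T, F, T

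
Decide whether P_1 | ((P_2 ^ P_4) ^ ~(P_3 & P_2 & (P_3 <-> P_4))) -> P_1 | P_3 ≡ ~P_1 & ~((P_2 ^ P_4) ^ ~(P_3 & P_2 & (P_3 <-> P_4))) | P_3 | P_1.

 P_1  |  P_2  |  P_3  |  P_4  |   φ   |   ψ  
----- | ----- | ----- | ----- | ----- | -----
False | False | False | False | False | False
False | False | False |  True |  True |  True
False | False |  True | False |  True |  True
False | False |  True |  True |  True |  True
False |  True | False | False |  True |  True
False |  True | False |  True | False | False
False |  True |  True | False |  True |  True
False |  True |  True |  True |  True |  True
 True | False | False | False |  True |  True
 True | False | False |  True |  True |  True
 True | False |  True | False |  True |  True
 True | False |  True |  True |  True |  True
 True |  True | False | False |  True |  True
 True |  True | False |  True |  True |  True
 True |  True |  True | False |  True |  True
 True |  True |  True |  True |  True |  True
The columns for φ and ψ agree on every row, so they are logically equivalent.

equivalent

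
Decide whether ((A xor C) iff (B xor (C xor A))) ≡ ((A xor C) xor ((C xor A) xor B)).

not equivalent

A | B | C | φ | ψ
- | - | - | - | -
T | T | T | F | T
T | T | F | F | T
T | F | T | T | F
T | F | F | T | F
F | T | T | F | T
F | T | F | F | T
F | F | T | T | F
F | F | F | T | F
The columns differ at A=T, B=T, C=T (φ=F, ψ=T), so they are not equivalent.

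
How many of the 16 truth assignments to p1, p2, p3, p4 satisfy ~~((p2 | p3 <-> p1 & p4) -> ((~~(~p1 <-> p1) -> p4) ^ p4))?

12

  p1     p2     p3     p4   |    φ  
 True   True   True   True  |  False
 True   True   True  False  |   True
 True   True  False   True  |  False
 True   True  False  False  |   True
 True  False   True   True  |  False
 True  False   True  False  |   True
 True  False  False   True  |   True
 True  False  False  False  |   True
False   True   True   True  |   True
False   True   True  False  |   True
False   True  False   True  |   True
False   True  False  False  |   True
False  False   True   True  |   True
False  False   True  False  |   True
False  False  False   True  |  False
False  False  False  False  |   True
The formula is true on 12 of the 16 rows.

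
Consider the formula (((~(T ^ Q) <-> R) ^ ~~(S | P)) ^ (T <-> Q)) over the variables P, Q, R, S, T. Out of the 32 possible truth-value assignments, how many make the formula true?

P | Q | R | S | T || φ
T | T | T | T | T || T
T | T | T | T | F || T
T | T | T | F | T || T
T | T | T | F | F || T
T | T | F | T | T || F
T | T | F | T | F || F
T | T | F | F | T || F
T | T | F | F | F || F
T | F | T | T | T || T
T | F | T | T | F || T
T | F | T | F | T || T
T | F | T | F | F || T
T | F | F | T | T || F
T | F | F | T | F || F
T | F | F | F | T || F
T | F | F | F | F || F
F | T | T | T | T || T
F | T | T | T | F || T
F | T | T | F | T || F
F | T | T | F | F || F
F | T | F | T | T || F
F | T | F | T | F || F
F | T | F | F | T || T
F | T | F | F | F || T
F | F | T | T | T || T
F | F | T | T | F || T
F | F | T | F | T || F
F | F | T | F | F || F
F | F | F | T | T || F
F | F | F | T | F || F
F | F | F | F | T || T
F | F | F | F | F || T
The formula is true on 16 of the 32 rows.

16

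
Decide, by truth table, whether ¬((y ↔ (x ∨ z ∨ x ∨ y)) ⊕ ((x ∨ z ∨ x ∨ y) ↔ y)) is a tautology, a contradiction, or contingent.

x | y | z | (x ∨ z ∨ x ∨ y) | (y ↔ (x ∨ z ∨ x ∨ y)) | ((x ∨ z ∨ x ∨ y) ↔ y) | φ
- | - | - | --------------- | --------------------- | --------------------- | -
F | F | F |        F        |           T           |           T           | T
F | F | T |        T        |           F           |           F           | T
F | T | F |        T        |           T           |           T           | T
F | T | T |        T        |           T           |           T           | T
T | F | F |        T        |           F           |           F           | T
T | F | T |        T        |           F           |           F           | T
T | T | F |        T        |           T           |           T           | T
T | T | T |        T        |           T           |           T           | T
Every row is T, so the formula is a tautology.

tautology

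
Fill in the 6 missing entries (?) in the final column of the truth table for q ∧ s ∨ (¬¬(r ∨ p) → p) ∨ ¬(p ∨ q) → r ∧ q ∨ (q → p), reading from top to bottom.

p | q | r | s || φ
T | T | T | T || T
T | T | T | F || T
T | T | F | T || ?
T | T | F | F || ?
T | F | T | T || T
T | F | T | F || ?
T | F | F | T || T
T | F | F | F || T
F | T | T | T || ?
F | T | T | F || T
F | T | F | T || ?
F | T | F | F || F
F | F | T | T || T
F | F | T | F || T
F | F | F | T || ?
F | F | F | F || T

T, T, T, T, F, T

Row p=T, q=T, r=F, s=T: (q ∧ s ∨ (¬¬(r ∨ p) → p) ∨ ¬(p ∨ q)) = T, (r ∧ q ∨ (q → p)) = T, so the formula = T.
Row p=T, q=T, r=F, s=F: (q ∧ s ∨ (¬¬(r ∨ p) → p) ∨ ¬(p ∨ q)) = T, (r ∧ q ∨ (q → p)) = T, so the formula = T.
Row p=T, q=F, r=T, s=F: (q ∧ s ∨ (¬¬(r ∨ p) → p) ∨ ¬(p ∨ q)) = T, (r ∧ q ∨ (q → p)) = T, so the formula = T.
Row p=F, q=T, r=T, s=T: (q ∧ s ∨ (¬¬(r ∨ p) → p) ∨ ¬(p ∨ q)) = T, (r ∧ q ∨ (q → p)) = T, so the formula = T.
Row p=F, q=T, r=F, s=T: (q ∧ s ∨ (¬¬(r ∨ p) → p) ∨ ¬(p ∨ q)) = T, (r ∧ q ∨ (q → p)) = F, so the formula = F.
Row p=F, q=F, r=F, s=T: (q ∧ s ∨ (¬¬(r ∨ p) → p) ∨ ¬(p ∨ q)) = T, (r ∧ q ∨ (q → p)) = T, so the formula = T.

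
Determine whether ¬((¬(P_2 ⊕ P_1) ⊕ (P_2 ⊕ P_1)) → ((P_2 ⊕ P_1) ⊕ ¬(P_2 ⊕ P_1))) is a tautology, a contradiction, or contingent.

P_1 | P_2 || (P_2 ⊕ P_1) | ¬(P_2 ⊕ P_1) | (¬(P_2 ⊕ P_1) ⊕ (P_2 ⊕ P_1)) | ((P_2 ⊕ P_1) ⊕ ¬(P_2 ⊕ P_1)) | φ
 T  |  T  ||      F      |      T       |              T               |              T               | F
 T  |  F  ||      T      |      F       |              T               |              T               | F
 F  |  T  ||      T      |      F       |              T               |              T               | F
 F  |  F  ||      F      |      T       |              T               |              T               | F
Every row is F, so the formula is a contradiction.

contradiction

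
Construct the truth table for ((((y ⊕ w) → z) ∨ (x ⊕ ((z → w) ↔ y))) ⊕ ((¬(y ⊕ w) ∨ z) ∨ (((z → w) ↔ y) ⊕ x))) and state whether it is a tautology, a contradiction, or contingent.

x | y | z | w || φ
T | T | T | T || F
T | T | T | F || F
T | T | F | T || F
T | T | F | F || F
T | F | T | T || F
T | F | T | F || F
T | F | F | T || F
T | F | F | F || F
F | T | T | T || F
F | T | T | F || F
F | T | F | T || F
F | T | F | F || F
F | F | T | T || F
F | F | T | F || F
F | F | F | T || F
F | F | F | F || F
Every row is F, so the formula is a contradiction.

contradiction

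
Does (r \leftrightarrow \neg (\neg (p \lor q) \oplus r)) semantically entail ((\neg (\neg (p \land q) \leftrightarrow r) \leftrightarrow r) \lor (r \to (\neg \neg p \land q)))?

p | q | r | φ | ψ
- | - | - | - | -
1 | 1 | 1 | 0 | 1
1 | 1 | 0 | 0 | 1
1 | 0 | 1 | 0 | 0
1 | 0 | 0 | 0 | 1
0 | 1 | 1 | 0 | 0
0 | 1 | 0 | 0 | 1
0 | 0 | 1 | 1 | 0
0 | 0 | 0 | 1 | 1
At p=0, q=0, r=1 we have φ true but ψ false, so φ does not entail ψ.

no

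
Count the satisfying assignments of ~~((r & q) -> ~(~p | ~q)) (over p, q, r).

p  q  r     ~~((r & q) -> ~(~p | ~q))
F  F  F                 T            
F  F  T                 T            
F  T  F                 T            
F  T  T                 F            
T  F  F                 T            
T  F  T                 T            
T  T  F                 T            
T  T  T                 T            
The formula is true on 7 of the 8 rows.

7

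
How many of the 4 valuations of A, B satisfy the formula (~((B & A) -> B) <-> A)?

2

A  B  |  (B & A)  ((B & A) -> B)  ~((B & A) -> B)  (~((B & A) -> B) <-> A)
1  1  |     1           1                0                    0           
1  0  |     0           1                0                    0           
0  1  |     0           1                0                    1           
0  0  |     0           1                0                    1           
The formula is true on 2 of the 4 rows.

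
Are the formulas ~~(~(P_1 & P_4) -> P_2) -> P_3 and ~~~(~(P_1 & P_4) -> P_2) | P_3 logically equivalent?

equivalent

 P_1    P_2    P_3    P_4   |    φ      ψ  
False  False  False  False  |   True   True
False  False  False   True  |   True   True
False  False   True  False  |   True   True
False  False   True   True  |   True   True
False   True  False  False  |  False  False
False   True  False   True  |  False  False
False   True   True  False  |   True   True
False   True   True   True  |   True   True
 True  False  False  False  |   True   True
 True  False  False   True  |  False  False
 True  False   True  False  |   True   True
 True  False   True   True  |   True   True
 True   True  False  False  |  False  False
 True   True  False   True  |  False  False
 True   True   True  False  |   True   True
 True   True   True   True  |   True   True
The columns for φ and ψ agree on every row, so they are logically equivalent.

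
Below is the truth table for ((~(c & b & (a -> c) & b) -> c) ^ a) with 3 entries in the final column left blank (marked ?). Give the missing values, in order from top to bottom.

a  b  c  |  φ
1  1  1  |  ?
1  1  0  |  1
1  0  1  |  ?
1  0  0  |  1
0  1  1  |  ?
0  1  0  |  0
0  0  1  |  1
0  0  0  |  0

0, 0, 1

Row a=1, b=1, c=1: (~(c & b & (a -> c) & b) -> c) = 1, so the formula = 0.
Row a=1, b=0, c=1: (~(c & b & (a -> c) & b) -> c) = 1, so the formula = 0.
Row a=0, b=1, c=1: (~(c & b & (a -> c) & b) -> c) = 1, so the formula = 1.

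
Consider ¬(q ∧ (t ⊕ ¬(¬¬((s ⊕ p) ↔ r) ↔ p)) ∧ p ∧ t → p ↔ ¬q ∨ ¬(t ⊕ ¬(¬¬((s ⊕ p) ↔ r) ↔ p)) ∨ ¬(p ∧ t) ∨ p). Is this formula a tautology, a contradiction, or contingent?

contradiction

p | q | r | s | t || φ
F | F | F | F | F || F
F | F | F | F | T || F
F | F | F | T | F || F
F | F | F | T | T || F
F | F | T | F | F || F
F | F | T | F | T || F
F | F | T | T | F || F
F | F | T | T | T || F
F | T | F | F | F || F
F | T | F | F | T || F
F | T | F | T | F || F
F | T | F | T | T || F
F | T | T | F | F || F
F | T | T | F | T || F
F | T | T | T | F || F
F | T | T | T | T || F
T | F | F | F | F || F
T | F | F | F | T || F
T | F | F | T | F || F
T | F | F | T | T || F
T | F | T | F | F || F
T | F | T | F | T || F
T | F | T | T | F || F
T | F | T | T | T || F
T | T | F | F | F || F
T | T | F | F | T || F
T | T | F | T | F || F
T | T | F | T | T || F
T | T | T | F | F || F
T | T | T | F | T || F
T | T | T | T | F || F
T | T | T | T | T || F
Every row is F, so the formula is a contradiction.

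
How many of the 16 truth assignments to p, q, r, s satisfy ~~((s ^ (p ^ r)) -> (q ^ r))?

12

p | q | r | s | ~~((s ^ (p ^ r)) -> (q ^ r))
- | - | - | - | ----------------------------
1 | 1 | 1 | 1 |              0              
1 | 1 | 1 | 0 |              1              
1 | 1 | 0 | 1 |              1              
1 | 1 | 0 | 0 |              1              
1 | 0 | 1 | 1 |              1              
1 | 0 | 1 | 0 |              1              
1 | 0 | 0 | 1 |              1              
1 | 0 | 0 | 0 |              0              
0 | 1 | 1 | 1 |              1              
0 | 1 | 1 | 0 |              0              
0 | 1 | 0 | 1 |              1              
0 | 1 | 0 | 0 |              1              
0 | 0 | 1 | 1 |              1              
0 | 0 | 1 | 0 |              1              
0 | 0 | 0 | 1 |              0              
0 | 0 | 0 | 0 |              1              
The formula is true on 12 of the 16 rows.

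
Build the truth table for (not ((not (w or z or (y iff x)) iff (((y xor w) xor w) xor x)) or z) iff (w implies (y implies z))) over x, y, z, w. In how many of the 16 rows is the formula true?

x | y | z | w || (y iff x) | (w or z or (y iff x)) | not (w or z or (y iff x)) | (y xor w) | ((y xor w) xor w) | (((y xor w) xor w) xor x) | (y implies z) | (w implies (y implies z)) | φ
1 | 1 | 1 | 1 ||     1     |           1           |             0             |     0     |         1         |             0             |       1       |             1             | 0
1 | 1 | 1 | 0 ||     1     |           1           |             0             |     1     |         1         |             0             |       1       |             1             | 0
1 | 1 | 0 | 1 ||     1     |           1           |             0             |     0     |         1         |             0             |       0       |             0             | 1
1 | 1 | 0 | 0 ||     1     |           1           |             0             |     1     |         1         |             0             |       0       |             1             | 0
1 | 0 | 1 | 1 ||     0     |           1           |             0             |     1     |         0         |             1             |       1       |             1             | 0
1 | 0 | 1 | 0 ||     0     |           1           |             0             |     0     |         0         |             1             |       1       |             1             | 0
1 | 0 | 0 | 1 ||     0     |           1           |             0             |     1     |         0         |             1             |       1       |             1             | 1
1 | 0 | 0 | 0 ||     0     |           0           |             1             |     0     |         0         |             1             |       1       |             1             | 0
0 | 1 | 1 | 1 ||     0     |           1           |             0             |     0     |         1         |             1             |       1       |             1             | 0
0 | 1 | 1 | 0 ||     0     |           1           |             0             |     1     |         1         |             1             |       1       |             1             | 0
0 | 1 | 0 | 1 ||     0     |           1           |             0             |     0     |         1         |             1             |       0       |             0             | 0
0 | 1 | 0 | 0 ||     0     |           0           |             1             |     1     |         1         |             1             |       0       |             1             | 0
0 | 0 | 1 | 1 ||     1     |           1           |             0             |     1     |         0         |             0             |       1       |             1             | 0
0 | 0 | 1 | 0 ||     1     |           1           |             0             |     0     |         0         |             0             |       1       |             1             | 0
0 | 0 | 0 | 1 ||     1     |           1           |             0             |     1     |         0         |             0             |       1       |             1             | 0
0 | 0 | 0 | 0 ||     1     |           1           |             0             |     0     |         0         |             0             |       1       |             1             | 0
The formula is true on 2 of the 16 rows.

2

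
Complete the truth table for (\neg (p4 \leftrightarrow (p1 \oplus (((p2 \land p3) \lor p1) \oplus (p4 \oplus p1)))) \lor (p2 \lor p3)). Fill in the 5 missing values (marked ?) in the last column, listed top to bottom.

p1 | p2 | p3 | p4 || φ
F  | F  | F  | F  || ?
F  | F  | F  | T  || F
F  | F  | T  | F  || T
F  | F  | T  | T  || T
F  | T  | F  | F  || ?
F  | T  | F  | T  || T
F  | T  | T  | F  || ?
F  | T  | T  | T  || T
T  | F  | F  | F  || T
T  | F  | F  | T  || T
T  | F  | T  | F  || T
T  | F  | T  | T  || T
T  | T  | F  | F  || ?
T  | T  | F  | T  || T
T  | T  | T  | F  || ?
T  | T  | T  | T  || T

F, T, T, T, T

Row p1=F, p2=F, p3=F, p4=F: \neg (p4 \leftrightarrow (p1 \oplus (((p2 \land p3) \lor p1) \oplus (p4 \oplus p1)))) = F, (p2 \lor p3) = F, so the formula = F.
Row p1=F, p2=T, p3=F, p4=F: \neg (p4 \leftrightarrow (p1 \oplus (((p2 \land p3) \lor p1) \oplus (p4 \oplus p1)))) = F, (p2 \lor p3) = T, so the formula = T.
Row p1=F, p2=T, p3=T, p4=F: \neg (p4 \leftrightarrow (p1 \oplus (((p2 \land p3) \lor p1) \oplus (p4 \oplus p1)))) = T, (p2 \lor p3) = T, so the formula = T.
Row p1=T, p2=T, p3=F, p4=F: \neg (p4 \leftrightarrow (p1 \oplus (((p2 \land p3) \lor p1) \oplus (p4 \oplus p1)))) = T, (p2 \lor p3) = T, so the formula = T.
Row p1=T, p2=T, p3=T, p4=F: \neg (p4 \leftrightarrow (p1 \oplus (((p2 \land p3) \lor p1) \oplus (p4 \oplus p1)))) = T, (p2 \lor p3) = T, so the formula = T.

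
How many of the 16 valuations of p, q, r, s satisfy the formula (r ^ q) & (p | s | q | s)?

  p      q      r      s       (r ^ q)  (q | s)  (p | s | (q | s))  ((r ^ q) & (p | s | (q | s)))
 True   True   True   True      False     True          True                    False            
 True   True   True  False      False     True          True                    False            
 True   True  False   True       True     True          True                     True            
 True   True  False  False       True     True          True                     True            
 True  False   True   True       True     True          True                     True            
 True  False   True  False       True    False          True                     True            
 True  False  False   True      False     True          True                    False            
 True  False  False  False      False    False          True                    False            
False   True   True   True      False     True          True                    False            
False   True   True  False      False     True          True                    False            
False   True  False   True       True     True          True                     True            
False   True  False  False       True     True          True                     True            
False  False   True   True       True     True          True                     True            
False  False   True  False       True    False         False                    False            
False  False  False   True      False     True          True                    False            
False  False  False  False      False    False         False                    False            
The formula is true on 7 of the 16 rows.

7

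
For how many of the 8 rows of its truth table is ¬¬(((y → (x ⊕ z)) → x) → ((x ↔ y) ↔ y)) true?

7

  x   |   y   |   z   || (x ⊕ z) | (y → (x ⊕ z)) | ((y → (x ⊕ z)) → x) | (x ↔ y) | ((x ↔ y) ↔ y) |   φ  
False | False | False ||  False  |      True     |        False        |   True  |     False     |  True
False | False |  True ||   True  |      True     |        False        |   True  |     False     |  True
False |  True | False ||  False  |     False     |         True        |  False  |     False     | False
False |  True |  True ||   True  |      True     |        False        |  False  |     False     |  True
 True | False | False ||   True  |      True     |         True        |  False  |      True     |  True
 True | False |  True ||  False  |      True     |         True        |  False  |      True     |  True
 True |  True | False ||   True  |      True     |         True        |   True  |      True     |  True
 True |  True |  True ||  False  |     False     |         True        |   True  |      True     |  True
The formula is true on 7 of the 8 rows.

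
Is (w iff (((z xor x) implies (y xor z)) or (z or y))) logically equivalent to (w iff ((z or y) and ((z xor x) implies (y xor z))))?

x | y | z | w || φ | ψ
0 | 0 | 0 | 0 || 0 | 1
0 | 0 | 0 | 1 || 1 | 0
0 | 0 | 1 | 0 || 0 | 0
0 | 0 | 1 | 1 || 1 | 1
0 | 1 | 0 | 0 || 0 | 0
0 | 1 | 0 | 1 || 1 | 1
0 | 1 | 1 | 0 || 0 | 1
0 | 1 | 1 | 1 || 1 | 0
1 | 0 | 0 | 0 || 1 | 1
1 | 0 | 0 | 1 || 0 | 0
1 | 0 | 1 | 0 || 0 | 0
1 | 0 | 1 | 1 || 1 | 1
1 | 1 | 0 | 0 || 0 | 0
1 | 1 | 0 | 1 || 1 | 1
1 | 1 | 1 | 0 || 0 | 0
1 | 1 | 1 | 1 || 1 | 1
The columns differ at x=0, y=0, z=0, w=0 (φ=0, ψ=1), so they are not equivalent.

not equivalent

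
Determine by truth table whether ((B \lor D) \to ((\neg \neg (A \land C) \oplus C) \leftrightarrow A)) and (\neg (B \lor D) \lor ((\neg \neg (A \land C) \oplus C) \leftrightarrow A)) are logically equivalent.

A | B | C | D | φ | ψ
- | - | - | - | - | -
F | F | F | F | T | T
F | F | F | T | T | T
F | F | T | F | T | T
F | F | T | T | F | F
F | T | F | F | T | T
F | T | F | T | T | T
F | T | T | F | F | F
F | T | T | T | F | F
T | F | F | F | T | T
T | F | F | T | F | F
T | F | T | F | T | T
T | F | T | T | F | F
T | T | F | F | F | F
T | T | F | T | F | F
T | T | T | F | F | F
T | T | T | T | F | F
The columns for φ and ψ agree on every row, so they are logically equivalent.

equivalent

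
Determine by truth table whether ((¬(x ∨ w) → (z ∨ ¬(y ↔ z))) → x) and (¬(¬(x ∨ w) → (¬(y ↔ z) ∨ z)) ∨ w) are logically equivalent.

not equivalent

x  y  z  w  |  φ  ψ
F  F  F  F  |  T  T
F  F  F  T  |  F  T
F  F  T  F  |  F  F
F  F  T  T  |  F  T
F  T  F  F  |  F  F
F  T  F  T  |  F  T
F  T  T  F  |  F  F
F  T  T  T  |  F  T
T  F  F  F  |  T  F
T  F  F  T  |  T  T
T  F  T  F  |  T  F
T  F  T  T  |  T  T
T  T  F  F  |  T  F
T  T  F  T  |  T  T
T  T  T  F  |  T  F
T  T  T  T  |  T  T
The columns differ at x=F, y=F, z=F, w=T (φ=F, ψ=T), so they are not equivalent.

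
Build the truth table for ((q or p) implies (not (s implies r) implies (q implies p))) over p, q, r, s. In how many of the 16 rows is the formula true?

15

p | q | r | s || φ
T | T | T | T || T
T | T | T | F || T
T | T | F | T || T
T | T | F | F || T
T | F | T | T || T
T | F | T | F || T
T | F | F | T || T
T | F | F | F || T
F | T | T | T || T
F | T | T | F || T
F | T | F | T || F
F | T | F | F || T
F | F | T | T || T
F | F | T | F || T
F | F | F | T || T
F | F | F | F || T
The formula is true on 15 of the 16 rows.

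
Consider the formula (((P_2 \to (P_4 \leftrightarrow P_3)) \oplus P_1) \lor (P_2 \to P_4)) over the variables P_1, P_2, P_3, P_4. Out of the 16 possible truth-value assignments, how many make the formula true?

14

P_1 | P_2 | P_3 | P_4 || (P_4 \leftrightarrow P_3) | (P_2 \to P_4) | φ
 T  |  T  |  T  |  T  ||             T             |       T       | T
 T  |  T  |  T  |  F  ||             F             |       F       | T
 T  |  T  |  F  |  T  ||             F             |       T       | T
 T  |  T  |  F  |  F  ||             T             |       F       | F
 T  |  F  |  T  |  T  ||             T             |       T       | T
 T  |  F  |  T  |  F  ||             F             |       T       | T
 T  |  F  |  F  |  T  ||             F             |       T       | T
 T  |  F  |  F  |  F  ||             T             |       T       | T
 F  |  T  |  T  |  T  ||             T             |       T       | T
 F  |  T  |  T  |  F  ||             F             |       F       | F
 F  |  T  |  F  |  T  ||             F             |       T       | T
 F  |  T  |  F  |  F  ||             T             |       F       | T
 F  |  F  |  T  |  T  ||             T             |       T       | T
 F  |  F  |  T  |  F  ||             F             |       T       | T
 F  |  F  |  F  |  T  ||             F             |       T       | T
 F  |  F  |  F  |  F  ||             T             |       T       | T
The formula is true on 14 of the 16 rows.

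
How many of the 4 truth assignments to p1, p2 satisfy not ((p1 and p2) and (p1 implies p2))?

3

p1 | p2 || (p1 and p2) | (p1 implies p2) | φ
F  | F  ||      F      |        T        | T
F  | T  ||      F      |        T        | T
T  | F  ||      F      |        F        | T
T  | T  ||      T      |        T        | F
The formula is true on 3 of the 4 rows.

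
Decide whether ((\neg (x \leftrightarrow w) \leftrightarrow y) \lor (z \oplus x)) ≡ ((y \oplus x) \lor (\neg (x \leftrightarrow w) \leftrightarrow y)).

  x      y      z      w    |    φ      ψ  
 True   True   True   True  |  False  False
 True   True   True  False  |   True   True
 True   True  False   True  |   True  False
 True   True  False  False  |   True   True
 True  False   True   True  |   True   True
 True  False   True  False  |  False   True
 True  False  False   True  |   True   True
 True  False  False  False  |   True   True
False   True   True   True  |   True   True
False   True   True  False  |   True   True
False   True  False   True  |   True   True
False   True  False  False  |  False   True
False  False   True   True  |   True  False
False  False   True  False  |   True   True
False  False  False   True  |  False  False
False  False  False  False  |   True   True
The columns differ at x=True, y=True, z=False, w=True (φ=True, ψ=False), so they are not equivalent.

not equivalent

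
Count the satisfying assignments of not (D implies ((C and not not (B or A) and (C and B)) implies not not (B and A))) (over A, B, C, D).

A | B | C | D | φ
- | - | - | - | -
1 | 1 | 1 | 1 | 0
1 | 1 | 1 | 0 | 0
1 | 1 | 0 | 1 | 0
1 | 1 | 0 | 0 | 0
1 | 0 | 1 | 1 | 0
1 | 0 | 1 | 0 | 0
1 | 0 | 0 | 1 | 0
1 | 0 | 0 | 0 | 0
0 | 1 | 1 | 1 | 1
0 | 1 | 1 | 0 | 0
0 | 1 | 0 | 1 | 0
0 | 1 | 0 | 0 | 0
0 | 0 | 1 | 1 | 0
0 | 0 | 1 | 0 | 0
0 | 0 | 0 | 1 | 0
0 | 0 | 0 | 0 | 0
The formula is true on 1 of the 16 rows.

1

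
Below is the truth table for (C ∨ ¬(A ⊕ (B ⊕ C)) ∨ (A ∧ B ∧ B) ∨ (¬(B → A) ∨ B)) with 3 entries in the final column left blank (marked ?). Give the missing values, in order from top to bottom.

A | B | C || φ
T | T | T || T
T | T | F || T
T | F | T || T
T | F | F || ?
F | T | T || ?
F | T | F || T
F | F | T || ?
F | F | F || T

Row A=T, B=F, C=F: ¬(A ⊕ (B ⊕ C)) = F, (A ∧ B ∧ B) = F, (¬(B → A) ∨ B) = F, so the formula = F.
Row A=F, B=T, C=T: ¬(A ⊕ (B ⊕ C)) = T, (A ∧ B ∧ B) = F, (¬(B → A) ∨ B) = T, so the formula = T.
Row A=F, B=F, C=T: ¬(A ⊕ (B ⊕ C)) = F, (A ∧ B ∧ B) = F, (¬(B → A) ∨ B) = F, so the formula = T.

F, T, T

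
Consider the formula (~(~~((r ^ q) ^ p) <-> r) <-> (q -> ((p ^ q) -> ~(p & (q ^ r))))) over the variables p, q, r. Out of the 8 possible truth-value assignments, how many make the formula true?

4

  p   |   q   |   r   | (r ^ q) | ((r ^ q) ^ p) | ~((r ^ q) ^ p) | ~~((r ^ q) ^ p) | (~~((r ^ q) ^ p) <-> r) | ~(~~((r ^ q) ^ p) <-> r) | (p ^ q) | (q ^ r) | (p & (q ^ r)) | ~(p & (q ^ r)) | ((p ^ q) -> ~(p & (q ^ r))) |   φ  
----- | ----- | ----- | ------- | ------------- | -------------- | --------------- | ----------------------- | ------------------------ | ------- | ------- | ------------- | -------------- | --------------------------- | -----
False | False | False |  False  |     False     |      True      |      False      |           True          |          False           |  False  |  False  |     False     |      True      |             True            | False
False | False |  True |   True  |      True     |     False      |       True      |           True          |          False           |  False  |   True  |     False     |      True      |             True            | False
False |  True | False |   True  |      True     |     False      |       True      |          False          |           True           |   True  |   True  |     False     |      True      |             True            |  True
False |  True |  True |  False  |     False     |      True      |      False      |          False          |           True           |   True  |  False  |     False     |      True      |             True            |  True
 True | False | False |  False  |      True     |     False      |       True      |          False          |           True           |   True  |  False  |     False     |      True      |             True            |  True
 True | False |  True |   True  |     False     |      True      |      False      |          False          |           True           |   True  |   True  |      True     |     False      |            False            |  True
 True |  True | False |   True  |     False     |      True      |      False      |           True          |          False           |  False  |   True  |      True     |     False      |             True            | False
 True |  True |  True |  False  |      True     |     False      |       True      |           True          |          False           |  False  |  False  |     False     |      True      |             True            | False
The formula is true on 4 of the 8 rows.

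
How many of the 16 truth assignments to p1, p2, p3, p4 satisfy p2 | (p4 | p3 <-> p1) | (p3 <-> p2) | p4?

15

p1 | p2 | p3 | p4 | φ
-- | -- | -- | -- | -
T  | T  | T  | T  | T
T  | T  | T  | F  | T
T  | T  | F  | T  | T
T  | T  | F  | F  | T
T  | F  | T  | T  | T
T  | F  | T  | F  | T
T  | F  | F  | T  | T
T  | F  | F  | F  | T
F  | T  | T  | T  | T
F  | T  | T  | F  | T
F  | T  | F  | T  | T
F  | T  | F  | F  | T
F  | F  | T  | T  | T
F  | F  | T  | F  | F
F  | F  | F  | T  | T
F  | F  | F  | F  | T
The formula is true on 15 of the 16 rows.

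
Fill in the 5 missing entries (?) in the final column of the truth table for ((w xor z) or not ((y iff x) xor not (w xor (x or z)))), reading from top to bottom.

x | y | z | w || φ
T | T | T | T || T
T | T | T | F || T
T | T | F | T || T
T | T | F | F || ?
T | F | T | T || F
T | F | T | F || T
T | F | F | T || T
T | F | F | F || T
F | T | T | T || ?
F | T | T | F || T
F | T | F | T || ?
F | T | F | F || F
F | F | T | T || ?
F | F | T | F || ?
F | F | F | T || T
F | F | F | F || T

F, F, T, T, T

Row x=T, y=T, z=F, w=F: (w xor z) = F, not ((y iff x) xor not (w xor (x or z))) = F, so the formula = F.
Row x=F, y=T, z=T, w=T: (w xor z) = F, not ((y iff x) xor not (w xor (x or z))) = F, so the formula = F.
Row x=F, y=T, z=F, w=T: (w xor z) = T, not ((y iff x) xor not (w xor (x or z))) = T, so the formula = T.
Row x=F, y=F, z=T, w=T: (w xor z) = F, not ((y iff x) xor not (w xor (x or z))) = T, so the formula = T.
Row x=F, y=F, z=T, w=F: (w xor z) = T, not ((y iff x) xor not (w xor (x or z))) = F, so the formula = T.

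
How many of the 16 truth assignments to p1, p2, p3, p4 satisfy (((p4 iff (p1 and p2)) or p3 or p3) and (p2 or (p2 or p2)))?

6

p1 | p2 | p3 | p4 | φ
-- | -- | -- | -- | -
T  | T  | T  | T  | T
T  | T  | T  | F  | T
T  | T  | F  | T  | T
T  | T  | F  | F  | F
T  | F  | T  | T  | F
T  | F  | T  | F  | F
T  | F  | F  | T  | F
T  | F  | F  | F  | F
F  | T  | T  | T  | T
F  | T  | T  | F  | T
F  | T  | F  | T  | F
F  | T  | F  | F  | T
F  | F  | T  | T  | F
F  | F  | T  | F  | F
F  | F  | F  | T  | F
F  | F  | F  | F  | F
The formula is true on 6 of the 16 rows.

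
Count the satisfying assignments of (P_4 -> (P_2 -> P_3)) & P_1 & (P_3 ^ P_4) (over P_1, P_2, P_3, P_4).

3

P_1  P_2  P_3  P_4  |  φ
 F    F    F    F   |  F
 F    F    F    T   |  F
 F    F    T    F   |  F
 F    F    T    T   |  F
 F    T    F    F   |  F
 F    T    F    T   |  F
 F    T    T    F   |  F
 F    T    T    T   |  F
 T    F    F    F   |  F
 T    F    F    T   |  T
 T    F    T    F   |  T
 T    F    T    T   |  F
 T    T    F    F   |  F
 T    T    F    T   |  F
 T    T    T    F   |  T
 T    T    T    T   |  F
The formula is true on 3 of the 16 rows.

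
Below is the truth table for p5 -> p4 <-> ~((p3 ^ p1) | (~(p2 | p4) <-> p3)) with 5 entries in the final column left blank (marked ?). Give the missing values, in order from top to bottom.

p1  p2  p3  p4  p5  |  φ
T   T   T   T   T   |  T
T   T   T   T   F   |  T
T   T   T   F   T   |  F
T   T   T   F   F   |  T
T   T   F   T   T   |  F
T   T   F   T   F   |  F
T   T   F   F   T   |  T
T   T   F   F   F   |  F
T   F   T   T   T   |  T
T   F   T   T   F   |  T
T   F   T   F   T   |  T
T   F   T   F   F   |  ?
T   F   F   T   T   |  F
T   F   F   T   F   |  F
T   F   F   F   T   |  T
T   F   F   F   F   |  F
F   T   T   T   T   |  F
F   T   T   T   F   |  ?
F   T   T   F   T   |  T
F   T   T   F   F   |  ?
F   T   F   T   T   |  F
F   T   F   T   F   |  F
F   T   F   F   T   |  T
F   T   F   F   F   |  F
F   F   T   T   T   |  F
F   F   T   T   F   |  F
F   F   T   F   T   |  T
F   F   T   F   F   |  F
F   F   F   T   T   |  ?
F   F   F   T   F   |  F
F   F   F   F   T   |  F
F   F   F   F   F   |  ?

F, F, F, F, T

Row p1=T, p2=F, p3=T, p4=F, p5=F: (p5 -> p4) = T, ~((p3 ^ p1) | (~(p2 | p4) <-> p3)) = F, so the formula = F.
Row p1=F, p2=T, p3=T, p4=T, p5=F: (p5 -> p4) = T, ~((p3 ^ p1) | (~(p2 | p4) <-> p3)) = F, so the formula = F.
Row p1=F, p2=T, p3=T, p4=F, p5=F: (p5 -> p4) = T, ~((p3 ^ p1) | (~(p2 | p4) <-> p3)) = F, so the formula = F.
Row p1=F, p2=F, p3=F, p4=T, p5=T: (p5 -> p4) = T, ~((p3 ^ p1) | (~(p2 | p4) <-> p3)) = F, so the formula = F.
Row p1=F, p2=F, p3=F, p4=F, p5=F: (p5 -> p4) = T, ~((p3 ^ p1) | (~(p2 | p4) <-> p3)) = T, so the formula = T.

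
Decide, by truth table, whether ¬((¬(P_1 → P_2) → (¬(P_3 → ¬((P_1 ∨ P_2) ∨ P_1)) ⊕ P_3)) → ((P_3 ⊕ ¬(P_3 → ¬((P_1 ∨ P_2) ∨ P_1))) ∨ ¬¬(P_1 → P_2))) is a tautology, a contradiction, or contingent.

 P_1  |  P_2  |  P_3  |   φ  
----- | ----- | ----- | -----
 True |  True |  True | False
 True |  True | False | False
 True | False |  True | False
 True | False | False | False
False |  True |  True | False
False |  True | False | False
False | False |  True | False
False | False | False | False
Every row is False, so the formula is a contradiction.

contradiction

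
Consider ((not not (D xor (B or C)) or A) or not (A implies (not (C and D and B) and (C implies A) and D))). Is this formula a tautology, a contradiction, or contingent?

contingent

  A      B      C      D    |  (B or C)  (D xor (B or C))  not (D xor (B or C))  not not (D xor (B or C))  (C and D and B)  not (C and D and B)  (C implies A)    φ  
 True   True   True   True  |    True         False                True                   False                  True              False              True       True
 True   True   True  False  |    True          True               False                    True                 False               True              True       True
 True   True  False   True  |    True         False                True                   False                 False               True              True       True
 True   True  False  False  |    True          True               False                    True                 False               True              True       True
 True  False   True   True  |    True         False                True                   False                 False               True              True       True
 True  False   True  False  |    True          True               False                    True                 False               True              True       True
 True  False  False   True  |   False          True               False                    True                 False               True              True       True
 True  False  False  False  |   False         False                True                   False                 False               True              True       True
False   True   True   True  |    True         False                True                   False                  True              False             False      False
False   True   True  False  |    True          True               False                    True                 False               True             False       True
False   True  False   True  |    True         False                True                   False                 False               True              True      False
False   True  False  False  |    True          True               False                    True                 False               True              True       True
False  False   True   True  |    True         False                True                   False                 False               True             False      False
False  False   True  False  |    True          True               False                    True                 False               True             False       True
False  False  False   True  |   False          True               False                    True                 False               True              True       True
False  False  False  False  |   False         False                True                   False                 False               True              True      False
12 of 16 rows are True, so the formula is contingent.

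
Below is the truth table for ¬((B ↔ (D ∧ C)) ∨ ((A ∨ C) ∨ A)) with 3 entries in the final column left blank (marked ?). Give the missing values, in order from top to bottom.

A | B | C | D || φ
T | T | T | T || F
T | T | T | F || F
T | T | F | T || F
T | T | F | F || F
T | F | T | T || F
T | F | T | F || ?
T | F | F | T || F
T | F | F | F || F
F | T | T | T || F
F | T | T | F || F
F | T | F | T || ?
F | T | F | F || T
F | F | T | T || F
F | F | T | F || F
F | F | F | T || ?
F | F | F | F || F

F, T, F

Row A=T, B=F, C=T, D=F: (B ↔ (D ∧ C)) = T, ((A ∨ C) ∨ A) = T, ((B ↔ (D ∧ C)) ∨ ((A ∨ C) ∨ A)) = T, so the formula = F.
Row A=F, B=T, C=F, D=T: (B ↔ (D ∧ C)) = F, ((A ∨ C) ∨ A) = F, ((B ↔ (D ∧ C)) ∨ ((A ∨ C) ∨ A)) = F, so the formula = T.
Row A=F, B=F, C=F, D=T: (B ↔ (D ∧ C)) = T, ((A ∨ C) ∨ A) = F, ((B ↔ (D ∧ C)) ∨ ((A ∨ C) ∨ A)) = T, so the formula = F.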